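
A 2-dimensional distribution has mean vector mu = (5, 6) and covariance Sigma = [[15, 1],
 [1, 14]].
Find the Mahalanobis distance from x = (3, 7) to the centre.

Step 1 — centre the observation: (x - mu) = (-2, 1).

Step 2 — invert Sigma. det(Sigma) = 15·14 - (1)² = 209.
  Sigma^{-1} = (1/det) · [[d, -b], [-b, a]] = [[0.067, -0.0048],
 [-0.0048, 0.0718]].

Step 3 — form the quadratic (x - mu)^T · Sigma^{-1} · (x - mu):
  Sigma^{-1} · (x - mu) = (-0.1388, 0.0813).
  (x - mu)^T · [Sigma^{-1} · (x - mu)] = (-2)·(-0.1388) + (1)·(0.0813) = 0.3589.

Step 4 — take square root: d = √(0.3589) ≈ 0.599.

d(x, mu) = √(0.3589) ≈ 0.599


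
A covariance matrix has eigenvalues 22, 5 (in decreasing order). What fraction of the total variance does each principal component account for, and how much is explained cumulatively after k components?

Step 1 — total variance = trace(Sigma) = Σ λ_i = 22 + 5 = 27.

Step 2 — fraction explained by component i = λ_i / Σ λ:
  PC1: 22/27 = 0.8148
  PC2: 5/27 = 0.1852

Step 3 — cumulative fraction after k components = (λ_1 + ... + λ_k) / Σ λ:
  k = 1: 22/27 = 0.8148
  k = 2: (22 + 5)/27 = 27/27 = 1

Summary (fraction, with percent):

explained: PC1 0.8148 (81.48%), PC2 0.1852 (18.52%);  cumulative: 0.8148, 1


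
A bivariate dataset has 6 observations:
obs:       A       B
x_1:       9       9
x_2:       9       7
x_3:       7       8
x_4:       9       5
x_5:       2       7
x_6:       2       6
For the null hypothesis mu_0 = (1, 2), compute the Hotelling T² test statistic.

Step 1 — sample mean vector:
  mean(A) = (9 + 9 + 7 + 9 + 2 + 2) / 6 = 38/6 = 6.3333
  mean(B) = (9 + 7 + 8 + 5 + 7 + 6) / 6 = 42/6 = 7
  x̄ = (6.3333, 7),  deviation x̄ - mu_0 = (6.3333, 7) - (1, 2) = (5.3333, 5).

Step 2 — sample covariance matrix, S[i,j] = (1/(n-1)) · Σ_k (x_{k,i} - mean_i) · (x_{k,j} - mean_j), divisor n-1 = 5:
  S[A,A] = ((2.6667)·(2.6667) + (2.6667)·(2.6667) + (0.6667)·(0.6667) + (2.6667)·(2.6667) + (-4.3333)·(-4.3333) + (-4.3333)·(-4.3333)) / 5 = 59.3333/5 = 11.8667
  S[A,B] = ((2.6667)·(2) + (2.6667)·(0) + (0.6667)·(1) + (2.6667)·(-2) + (-4.3333)·(0) + (-4.3333)·(-1)) / 5 = 5/5 = 1
  S[B,B] = ((2)·(2) + (0)·(0) + (1)·(1) + (-2)·(-2) + (0)·(0) + (-1)·(-1)) / 5 = 10/5 = 2
  S = [[11.8667, 1],
 [1, 2]].

Step 3 — invert S. det(S) = 11.8667·2 - (1)² = 22.7333.
  S^{-1} = (1/det) · [[d, -b], [-b, a]] = [[0.088, -0.044],
 [-0.044, 0.522]].

Step 4 — quadratic form (x̄ - mu_0)^T · S^{-1} · (x̄ - mu_0):
  S^{-1} · (x̄ - mu_0) = (0.2493, 2.3754),
  (x̄ - mu_0)^T · [...] = (5.3333)·(0.2493) + (5)·(2.3754) = 13.2063.

Step 5 — scale by n: T² = 6 · 13.2063 = 79.2375.

T² ≈ 79.2375


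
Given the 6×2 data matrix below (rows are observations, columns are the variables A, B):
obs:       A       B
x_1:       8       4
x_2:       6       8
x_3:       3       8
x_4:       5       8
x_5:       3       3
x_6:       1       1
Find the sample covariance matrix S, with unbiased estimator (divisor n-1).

Step 1 — column means:
  mean(A) = (8 + 6 + 3 + 5 + 3 + 1) / 6 = 26/6 = 4.3333
  mean(B) = (4 + 8 + 8 + 8 + 3 + 1) / 6 = 32/6 = 5.3333

Step 2 — sample covariance S[i,j] = (1/(n-1)) · Σ_k (x_{k,i} - mean_i) · (x_{k,j} - mean_j), with n-1 = 5.
  S[A,A] = ((3.6667)·(3.6667) + (1.6667)·(1.6667) + (-1.3333)·(-1.3333) + (0.6667)·(0.6667) + (-1.3333)·(-1.3333) + (-3.3333)·(-3.3333)) / 5 = 31.3333/5 = 6.2667
  S[A,B] = ((3.6667)·(-1.3333) + (1.6667)·(2.6667) + (-1.3333)·(2.6667) + (0.6667)·(2.6667) + (-1.3333)·(-2.3333) + (-3.3333)·(-4.3333)) / 5 = 15.3333/5 = 3.0667
  S[B,B] = ((-1.3333)·(-1.3333) + (2.6667)·(2.6667) + (2.6667)·(2.6667) + (2.6667)·(2.6667) + (-2.3333)·(-2.3333) + (-4.3333)·(-4.3333)) / 5 = 47.3333/5 = 9.4667

S is symmetric (S[j,i] = S[i,j]). Assembling:

S = [[6.2667, 3.0667],
 [3.0667, 9.4667]]


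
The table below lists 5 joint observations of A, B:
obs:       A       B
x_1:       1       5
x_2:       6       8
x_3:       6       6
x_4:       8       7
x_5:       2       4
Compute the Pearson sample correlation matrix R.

Step 1 — column means:
  mean(A) = (1 + 6 + 6 + 8 + 2) / 5 = 23/5 = 4.6
  mean(B) = (5 + 8 + 6 + 7 + 4) / 5 = 30/5 = 6

Step 2 — sample variances and covariances s[i,j] = (1/(n-1)) · Σ_k (x_{k,i} - mean_i) · (x_{k,j} - mean_j), with n-1 = 4:
  s[A,A] = ((-3.6)·(-3.6) + (1.4)·(1.4) + (1.4)·(1.4) + (3.4)·(3.4) + (-2.6)·(-2.6)) / 4 = 35.2/4 = 8.8
  s[A,B] = ((-3.6)·(-1) + (1.4)·(2) + (1.4)·(0) + (3.4)·(1) + (-2.6)·(-2)) / 4 = 15/4 = 3.75
  s[B,B] = ((-1)·(-1) + (2)·(2) + (0)·(0) + (1)·(1) + (-2)·(-2)) / 4 = 10/4 = 2.5
  Sample standard deviations s_i = √(s[i,i]):
  s(A) = √(8.8) = 2.9665
  s(B) = √(2.5) = 1.5811

Step 3 — r_{ij} = s_{ij} / (s_i · s_j):
  r[A,A] = 1 (diagonal).
  r[A,B] = 3.75 / (2.9665 · 1.5811) = 3.75 / 4.6904 = 0.7995
  r[B,B] = 1 (diagonal).

R is symmetric with unit diagonal. Assembling:

R = [[1, 0.7995],
 [0.7995, 1]]


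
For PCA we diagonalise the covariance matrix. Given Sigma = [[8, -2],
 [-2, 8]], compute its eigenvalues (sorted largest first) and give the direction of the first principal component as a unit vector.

Step 1 — characteristic polynomial of 2×2 Sigma:
  det(Sigma - λI) = λ² - trace · λ + det = 0.
  trace = 8 + 8 = 16, det = 8·8 - (-2)² = 60.
Step 2 — discriminant:
  Δ = trace² - 4·det = 256 - 240 = 16.
Step 3 — eigenvalues:
  λ = (trace ± √Δ)/2 = (16 ± 4)/2,
  λ_1 = 10,  λ_2 = 6.

Step 4 — unit eigenvector for λ_1: solve (Sigma - λ_1 I)v = 0. First row:
  (8 - 10)·v_x + (-2)·v_y = 0, i.e. (-2)·v_x + (-2)·v_y = 0,
  so v ∝ (b, λ_1 - a) = (-2, 2); multiply by -1 so the first entry is positive: u = (2, -2).
  ||u|| = √((2)² + (-2)²) = √(8) ≈ 2.8284,
  v_1 = u/||u|| ≈ (0.7071, -0.7071) (||v_1|| = 1).

λ_1 = 10,  λ_2 = 6;  v_1 ≈ (0.7071, -0.7071)


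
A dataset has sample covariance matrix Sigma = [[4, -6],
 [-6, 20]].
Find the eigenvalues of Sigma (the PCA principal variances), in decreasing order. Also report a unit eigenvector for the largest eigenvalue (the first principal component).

Step 1 — characteristic polynomial of 2×2 Sigma:
  det(Sigma - λI) = λ² - trace · λ + det = 0.
  trace = 4 + 20 = 24, det = 4·20 - (-6)² = 44.
Step 2 — discriminant:
  Δ = trace² - 4·det = 576 - 176 = 400.
Step 3 — eigenvalues:
  λ = (trace ± √Δ)/2 = (24 ± 20)/2,
  λ_1 = 22,  λ_2 = 2.

Step 4 — unit eigenvector for λ_1: solve (Sigma - λ_1 I)v = 0. First row:
  (4 - 22)·v_x + (-6)·v_y = 0, i.e. (-18)·v_x + (-6)·v_y = 0,
  so v ∝ (b, λ_1 - a) = (-6, 18); multiply by -1 so the first entry is positive: u = (6, -18).
  ||u|| = √((6)² + (-18)²) = √(360) ≈ 18.9737,
  v_1 = u/||u|| ≈ (0.3162, -0.9487) (||v_1|| = 1).

λ_1 = 22,  λ_2 = 2;  v_1 ≈ (0.3162, -0.9487)


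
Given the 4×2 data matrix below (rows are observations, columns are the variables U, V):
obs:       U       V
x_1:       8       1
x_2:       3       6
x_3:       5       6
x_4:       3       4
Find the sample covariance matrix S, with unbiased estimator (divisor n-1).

Step 1 — column means:
  mean(U) = (8 + 3 + 5 + 3) / 4 = 19/4 = 4.75
  mean(V) = (1 + 6 + 6 + 4) / 4 = 17/4 = 4.25

Step 2 — sample covariance S[i,j] = (1/(n-1)) · Σ_k (x_{k,i} - mean_i) · (x_{k,j} - mean_j), with n-1 = 3.
  S[U,U] = ((3.25)·(3.25) + (-1.75)·(-1.75) + (0.25)·(0.25) + (-1.75)·(-1.75)) / 3 = 16.75/3 = 5.5833
  S[U,V] = ((3.25)·(-3.25) + (-1.75)·(1.75) + (0.25)·(1.75) + (-1.75)·(-0.25)) / 3 = -12.75/3 = -4.25
  S[V,V] = ((-3.25)·(-3.25) + (1.75)·(1.75) + (1.75)·(1.75) + (-0.25)·(-0.25)) / 3 = 16.75/3 = 5.5833

S is symmetric (S[j,i] = S[i,j]). Assembling:

S = [[5.5833, -4.25],
 [-4.25, 5.5833]]


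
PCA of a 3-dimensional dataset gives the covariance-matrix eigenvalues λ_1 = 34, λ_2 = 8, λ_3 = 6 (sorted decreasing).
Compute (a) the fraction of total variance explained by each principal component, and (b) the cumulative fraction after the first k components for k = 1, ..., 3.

Step 1 — total variance = trace(Sigma) = Σ λ_i = 34 + 8 + 6 = 48.

Step 2 — fraction explained by component i = λ_i / Σ λ:
  PC1: 34/48 = 0.7083
  PC2: 8/48 = 0.1667
  PC3: 6/48 = 0.125

Step 3 — cumulative fraction after k components = (λ_1 + ... + λ_k) / Σ λ:
  k = 1: 34/48 = 0.7083
  k = 2: (34 + 8)/48 = 42/48 = 0.875
  k = 3: (34 + 8 + 6)/48 = 48/48 = 1

Summary (fraction, with percent):

explained: PC1 0.7083 (70.83%), PC2 0.1667 (16.67%), PC3 0.125 (12.5%);  cumulative: 0.7083, 0.875, 1


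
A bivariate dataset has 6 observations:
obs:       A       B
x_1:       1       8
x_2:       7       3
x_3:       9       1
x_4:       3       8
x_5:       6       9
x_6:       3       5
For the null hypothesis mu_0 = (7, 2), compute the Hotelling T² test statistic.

Step 1 — sample mean vector:
  mean(A) = (1 + 7 + 9 + 3 + 6 + 3) / 6 = 29/6 = 4.8333
  mean(B) = (8 + 3 + 1 + 8 + 9 + 5) / 6 = 34/6 = 5.6667
  x̄ = (4.8333, 5.6667),  deviation x̄ - mu_0 = (4.8333, 5.6667) - (7, 2) = (-2.1667, 3.6667).

Step 2 — sample covariance matrix, S[i,j] = (1/(n-1)) · Σ_k (x_{k,i} - mean_i) · (x_{k,j} - mean_j), divisor n-1 = 5:
  S[A,A] = ((-3.8333)·(-3.8333) + (2.1667)·(2.1667) + (4.1667)·(4.1667) + (-1.8333)·(-1.8333) + (1.1667)·(1.1667) + (-1.8333)·(-1.8333)) / 5 = 44.8333/5 = 8.9667
  S[A,B] = ((-3.8333)·(2.3333) + (2.1667)·(-2.6667) + (4.1667)·(-4.6667) + (-1.8333)·(2.3333) + (1.1667)·(3.3333) + (-1.8333)·(-0.6667)) / 5 = -33.3333/5 = -6.6667
  S[B,B] = ((2.3333)·(2.3333) + (-2.6667)·(-2.6667) + (-4.6667)·(-4.6667) + (2.3333)·(2.3333) + (3.3333)·(3.3333) + (-0.6667)·(-0.6667)) / 5 = 51.3333/5 = 10.2667
  S = [[8.9667, -6.6667],
 [-6.6667, 10.2667]].

Step 3 — invert S. det(S) = 8.9667·10.2667 - (-6.6667)² = 47.6133.
  S^{-1} = (1/det) · [[d, -b], [-b, a]] = [[0.2156, 0.14],
 [0.14, 0.1883]].

Step 4 — quadratic form (x̄ - mu_0)^T · S^{-1} · (x̄ - mu_0):
  S^{-1} · (x̄ - mu_0) = (0.0462, 0.3871),
  (x̄ - mu_0)^T · [...] = (-2.1667)·(0.0462) + (3.6667)·(0.3871) = 1.3194.

Step 5 — scale by n: T² = 6 · 1.3194 = 7.9165.

T² ≈ 7.9165


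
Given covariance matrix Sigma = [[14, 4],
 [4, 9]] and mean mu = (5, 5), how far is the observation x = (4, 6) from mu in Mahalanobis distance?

Step 1 — centre the observation: (x - mu) = (-1, 1).

Step 2 — invert Sigma. det(Sigma) = 14·9 - (4)² = 110.
  Sigma^{-1} = (1/det) · [[d, -b], [-b, a]] = [[0.0818, -0.0364],
 [-0.0364, 0.1273]].

Step 3 — form the quadratic (x - mu)^T · Sigma^{-1} · (x - mu):
  Sigma^{-1} · (x - mu) = (-0.1182, 0.1636).
  (x - mu)^T · [Sigma^{-1} · (x - mu)] = (-1)·(-0.1182) + (1)·(0.1636) = 0.2818.

Step 4 — take square root: d = √(0.2818) ≈ 0.5309.

d(x, mu) = √(0.2818) ≈ 0.5309


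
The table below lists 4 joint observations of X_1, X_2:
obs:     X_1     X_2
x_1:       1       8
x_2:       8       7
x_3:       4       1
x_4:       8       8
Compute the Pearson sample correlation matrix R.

Step 1 — column means:
  mean(X_1) = (1 + 8 + 4 + 8) / 4 = 21/4 = 5.25
  mean(X_2) = (8 + 7 + 1 + 8) / 4 = 24/4 = 6

Step 2 — sample variances and covariances s[i,j] = (1/(n-1)) · Σ_k (x_{k,i} - mean_i) · (x_{k,j} - mean_j), with n-1 = 3:
  s[X_1,X_1] = ((-4.25)·(-4.25) + (2.75)·(2.75) + (-1.25)·(-1.25) + (2.75)·(2.75)) / 3 = 34.75/3 = 11.5833
  s[X_1,X_2] = ((-4.25)·(2) + (2.75)·(1) + (-1.25)·(-5) + (2.75)·(2)) / 3 = 6/3 = 2
  s[X_2,X_2] = ((2)·(2) + (1)·(1) + (-5)·(-5) + (2)·(2)) / 3 = 34/3 = 11.3333
  Sample standard deviations s_i = √(s[i,i]):
  s(X_1) = √(11.5833) = 3.4034
  s(X_2) = √(11.3333) = 3.3665

Step 3 — r_{ij} = s_{ij} / (s_i · s_j):
  r[X_1,X_1] = 1 (diagonal).
  r[X_1,X_2] = 2 / (3.4034 · 3.3665) = 2 / 11.4577 = 0.1746
  r[X_2,X_2] = 1 (diagonal).

R is symmetric with unit diagonal. Assembling:

R = [[1, 0.1746],
 [0.1746, 1]]


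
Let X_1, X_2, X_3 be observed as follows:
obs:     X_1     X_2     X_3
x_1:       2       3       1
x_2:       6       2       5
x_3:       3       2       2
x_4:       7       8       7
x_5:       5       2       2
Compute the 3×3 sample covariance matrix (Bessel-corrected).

Step 1 — column means:
  mean(X_1) = (2 + 6 + 3 + 7 + 5) / 5 = 23/5 = 4.6
  mean(X_2) = (3 + 2 + 2 + 8 + 2) / 5 = 17/5 = 3.4
  mean(X_3) = (1 + 5 + 2 + 7 + 2) / 5 = 17/5 = 3.4

Step 2 — sample covariance S[i,j] = (1/(n-1)) · Σ_k (x_{k,i} - mean_i) · (x_{k,j} - mean_j), with n-1 = 4.
  S[X_1,X_1] = ((-2.6)·(-2.6) + (1.4)·(1.4) + (-1.6)·(-1.6) + (2.4)·(2.4) + (0.4)·(0.4)) / 4 = 17.2/4 = 4.3
  S[X_1,X_2] = ((-2.6)·(-0.4) + (1.4)·(-1.4) + (-1.6)·(-1.4) + (2.4)·(4.6) + (0.4)·(-1.4)) / 4 = 11.8/4 = 2.95
  S[X_1,X_3] = ((-2.6)·(-2.4) + (1.4)·(1.6) + (-1.6)·(-1.4) + (2.4)·(3.6) + (0.4)·(-1.4)) / 4 = 18.8/4 = 4.7
  S[X_2,X_2] = ((-0.4)·(-0.4) + (-1.4)·(-1.4) + (-1.4)·(-1.4) + (4.6)·(4.6) + (-1.4)·(-1.4)) / 4 = 27.2/4 = 6.8
  S[X_2,X_3] = ((-0.4)·(-2.4) + (-1.4)·(1.6) + (-1.4)·(-1.4) + (4.6)·(3.6) + (-1.4)·(-1.4)) / 4 = 19.2/4 = 4.8
  S[X_3,X_3] = ((-2.4)·(-2.4) + (1.6)·(1.6) + (-1.4)·(-1.4) + (3.6)·(3.6) + (-1.4)·(-1.4)) / 4 = 25.2/4 = 6.3

S is symmetric (S[j,i] = S[i,j]). Assembling:

S = [[4.3, 2.95, 4.7],
 [2.95, 6.8, 4.8],
 [4.7, 4.8, 6.3]]


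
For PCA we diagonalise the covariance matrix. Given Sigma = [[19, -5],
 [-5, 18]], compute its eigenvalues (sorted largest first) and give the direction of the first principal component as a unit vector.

Step 1 — characteristic polynomial of 2×2 Sigma:
  det(Sigma - λI) = λ² - trace · λ + det = 0.
  trace = 19 + 18 = 37, det = 19·18 - (-5)² = 317.
Step 2 — discriminant:
  Δ = trace² - 4·det = 1369 - 1268 = 101.
Step 3 — eigenvalues:
  λ = (trace ± √Δ)/2 = (37 ± 10.0499)/2,
  λ_1 = 23.5249,  λ_2 = 13.4751.

Step 4 — unit eigenvector for λ_1: solve (Sigma - λ_1 I)v = 0. First row:
  (19 - 23.5249)·v_x + (-5)·v_y = 0, i.e. (-4.5249)·v_x + (-5)·v_y = 0,
  so v ∝ (b, λ_1 - a) = (-5, 4.5249); multiply by -1 so the first entry is positive: u = (5, -4.5249).
  ||u|| = √((5)² + (-4.5249)²) = √(45.4751) ≈ 6.7435,
  v_1 = u/||u|| ≈ (0.7415, -0.671) (||v_1|| = 1).

λ_1 = 23.5249,  λ_2 = 13.4751;  v_1 ≈ (0.7415, -0.671)


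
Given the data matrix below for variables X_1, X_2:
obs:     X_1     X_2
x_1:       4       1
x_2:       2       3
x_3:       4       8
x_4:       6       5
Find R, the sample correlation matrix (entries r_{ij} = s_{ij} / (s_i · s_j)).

Step 1 — column means:
  mean(X_1) = (4 + 2 + 4 + 6) / 4 = 16/4 = 4
  mean(X_2) = (1 + 3 + 8 + 5) / 4 = 17/4 = 4.25

Step 2 — sample variances and covariances s[i,j] = (1/(n-1)) · Σ_k (x_{k,i} - mean_i) · (x_{k,j} - mean_j), with n-1 = 3:
  s[X_1,X_1] = ((0)·(0) + (-2)·(-2) + (0)·(0) + (2)·(2)) / 3 = 8/3 = 2.6667
  s[X_1,X_2] = ((0)·(-3.25) + (-2)·(-1.25) + (0)·(3.75) + (2)·(0.75)) / 3 = 4/3 = 1.3333
  s[X_2,X_2] = ((-3.25)·(-3.25) + (-1.25)·(-1.25) + (3.75)·(3.75) + (0.75)·(0.75)) / 3 = 26.75/3 = 8.9167
  Sample standard deviations s_i = √(s[i,i]):
  s(X_1) = √(2.6667) = 1.633
  s(X_2) = √(8.9167) = 2.9861

Step 3 — r_{ij} = s_{ij} / (s_i · s_j):
  r[X_1,X_1] = 1 (diagonal).
  r[X_1,X_2] = 1.3333 / (1.633 · 2.9861) = 1.3333 / 4.8762 = 0.2734
  r[X_2,X_2] = 1 (diagonal).

R is symmetric with unit diagonal. Assembling:

R = [[1, 0.2734],
 [0.2734, 1]]


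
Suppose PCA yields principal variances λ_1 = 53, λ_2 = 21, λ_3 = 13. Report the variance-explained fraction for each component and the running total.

Step 1 — total variance = trace(Sigma) = Σ λ_i = 53 + 21 + 13 = 87.

Step 2 — fraction explained by component i = λ_i / Σ λ:
  PC1: 53/87 = 0.6092
  PC2: 21/87 = 0.2414
  PC3: 13/87 = 0.1494

Step 3 — cumulative fraction after k components = (λ_1 + ... + λ_k) / Σ λ:
  k = 1: 53/87 = 0.6092
  k = 2: (53 + 21)/87 = 74/87 = 0.8506
  k = 3: (53 + 21 + 13)/87 = 87/87 = 1

Summary (fraction, with percent):

explained: PC1 0.6092 (60.92%), PC2 0.2414 (24.14%), PC3 0.1494 (14.94%);  cumulative: 0.6092, 0.8506, 1


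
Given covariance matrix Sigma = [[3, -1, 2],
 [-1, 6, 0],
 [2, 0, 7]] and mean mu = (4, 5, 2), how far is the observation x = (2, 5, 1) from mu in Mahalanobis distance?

Step 1 — centre the observation: (x - mu) = (-2, 0, -1).

Step 2 — invert Sigma (cofactor / det for 3×3, or solve directly):
  Sigma^{-1} = [[0.4421, 0.0737, -0.1263],
 [0.0737, 0.1789, -0.0211],
 [-0.1263, -0.0211, 0.1789]].

Step 3 — form the quadratic (x - mu)^T · Sigma^{-1} · (x - mu):
  Sigma^{-1} · (x - mu) = (-0.7579, -0.1263, 0.0737).
  (x - mu)^T · [Sigma^{-1} · (x - mu)] = (-2)·(-0.7579) + (0)·(-0.1263) + (-1)·(0.0737) = 1.4421.

Step 4 — take square root: d = √(1.4421) ≈ 1.2009.

d(x, mu) = √(1.4421) ≈ 1.2009


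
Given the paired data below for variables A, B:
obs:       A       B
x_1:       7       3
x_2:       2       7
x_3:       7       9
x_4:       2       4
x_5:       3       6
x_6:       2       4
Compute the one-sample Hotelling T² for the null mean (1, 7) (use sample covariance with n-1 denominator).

Step 1 — sample mean vector:
  mean(A) = (7 + 2 + 7 + 2 + 3 + 2) / 6 = 23/6 = 3.8333
  mean(B) = (3 + 7 + 9 + 4 + 6 + 4) / 6 = 33/6 = 5.5
  x̄ = (3.8333, 5.5),  deviation x̄ - mu_0 = (3.8333, 5.5) - (1, 7) = (2.8333, -1.5).

Step 2 — sample covariance matrix, S[i,j] = (1/(n-1)) · Σ_k (x_{k,i} - mean_i) · (x_{k,j} - mean_j), divisor n-1 = 5:
  S[A,A] = ((3.1667)·(3.1667) + (-1.8333)·(-1.8333) + (3.1667)·(3.1667) + (-1.8333)·(-1.8333) + (-0.8333)·(-0.8333) + (-1.8333)·(-1.8333)) / 5 = 30.8333/5 = 6.1667
  S[A,B] = ((3.1667)·(-2.5) + (-1.8333)·(1.5) + (3.1667)·(3.5) + (-1.8333)·(-1.5) + (-0.8333)·(0.5) + (-1.8333)·(-1.5)) / 5 = 5.5/5 = 1.1
  S[B,B] = ((-2.5)·(-2.5) + (1.5)·(1.5) + (3.5)·(3.5) + (-1.5)·(-1.5) + (0.5)·(0.5) + (-1.5)·(-1.5)) / 5 = 25.5/5 = 5.1
  S = [[6.1667, 1.1],
 [1.1, 5.1]].

Step 3 — invert S. det(S) = 6.1667·5.1 - (1.1)² = 30.24.
  S^{-1} = (1/det) · [[d, -b], [-b, a]] = [[0.1687, -0.0364],
 [-0.0364, 0.2039]].

Step 4 — quadratic form (x̄ - mu_0)^T · S^{-1} · (x̄ - mu_0):
  S^{-1} · (x̄ - mu_0) = (0.5324, -0.409),
  (x̄ - mu_0)^T · [...] = (2.8333)·(0.5324) + (-1.5)·(-0.409) = 2.1219.

Step 5 — scale by n: T² = 6 · 2.1219 = 12.7315.

T² ≈ 12.7315


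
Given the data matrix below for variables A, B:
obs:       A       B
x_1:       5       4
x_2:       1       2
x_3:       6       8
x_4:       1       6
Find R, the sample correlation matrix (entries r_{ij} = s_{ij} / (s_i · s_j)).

Step 1 — column means:
  mean(A) = (5 + 1 + 6 + 1) / 4 = 13/4 = 3.25
  mean(B) = (4 + 2 + 8 + 6) / 4 = 20/4 = 5

Step 2 — sample variances and covariances s[i,j] = (1/(n-1)) · Σ_k (x_{k,i} - mean_i) · (x_{k,j} - mean_j), with n-1 = 3:
  s[A,A] = ((1.75)·(1.75) + (-2.25)·(-2.25) + (2.75)·(2.75) + (-2.25)·(-2.25)) / 3 = 20.75/3 = 6.9167
  s[A,B] = ((1.75)·(-1) + (-2.25)·(-3) + (2.75)·(3) + (-2.25)·(1)) / 3 = 11/3 = 3.6667
  s[B,B] = ((-1)·(-1) + (-3)·(-3) + (3)·(3) + (1)·(1)) / 3 = 20/3 = 6.6667
  Sample standard deviations s_i = √(s[i,i]):
  s(A) = √(6.9167) = 2.63
  s(B) = √(6.6667) = 2.582

Step 3 — r_{ij} = s_{ij} / (s_i · s_j):
  r[A,A] = 1 (diagonal).
  r[A,B] = 3.6667 / (2.63 · 2.582) = 3.6667 / 6.7905 = 0.54
  r[B,B] = 1 (diagonal).

R is symmetric with unit diagonal. Assembling:

R = [[1, 0.54],
 [0.54, 1]]


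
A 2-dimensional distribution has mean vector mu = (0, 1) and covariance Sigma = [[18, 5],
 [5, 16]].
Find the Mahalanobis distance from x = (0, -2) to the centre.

Step 1 — centre the observation: (x - mu) = (0, -3).

Step 2 — invert Sigma. det(Sigma) = 18·16 - (5)² = 263.
  Sigma^{-1} = (1/det) · [[d, -b], [-b, a]] = [[0.0608, -0.019],
 [-0.019, 0.0684]].

Step 3 — form the quadratic (x - mu)^T · Sigma^{-1} · (x - mu):
  Sigma^{-1} · (x - mu) = (0.057, -0.2053).
  (x - mu)^T · [Sigma^{-1} · (x - mu)] = (0)·(0.057) + (-3)·(-0.2053) = 0.616.

Step 4 — take square root: d = √(0.616) ≈ 0.7848.

d(x, mu) = √(0.616) ≈ 0.7848


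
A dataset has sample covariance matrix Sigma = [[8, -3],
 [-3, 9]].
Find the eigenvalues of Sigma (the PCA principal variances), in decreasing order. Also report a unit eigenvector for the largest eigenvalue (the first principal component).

Step 1 — characteristic polynomial of 2×2 Sigma:
  det(Sigma - λI) = λ² - trace · λ + det = 0.
  trace = 8 + 9 = 17, det = 8·9 - (-3)² = 63.
Step 2 — discriminant:
  Δ = trace² - 4·det = 289 - 252 = 37.
Step 3 — eigenvalues:
  λ = (trace ± √Δ)/2 = (17 ± 6.0828)/2,
  λ_1 = 11.5414,  λ_2 = 5.4586.

Step 4 — unit eigenvector for λ_1: solve (Sigma - λ_1 I)v = 0. First row:
  (8 - 11.5414)·v_x + (-3)·v_y = 0, i.e. (-3.5414)·v_x + (-3)·v_y = 0,
  so v ∝ (b, λ_1 - a) = (-3, 3.5414); multiply by -1 so the first entry is positive: u = (3, -3.5414).
  ||u|| = √((3)² + (-3.5414)²) = √(21.5414) ≈ 4.6413,
  v_1 = u/||u|| ≈ (0.6464, -0.763) (||v_1|| = 1).

λ_1 = 11.5414,  λ_2 = 5.4586;  v_1 ≈ (0.6464, -0.763)


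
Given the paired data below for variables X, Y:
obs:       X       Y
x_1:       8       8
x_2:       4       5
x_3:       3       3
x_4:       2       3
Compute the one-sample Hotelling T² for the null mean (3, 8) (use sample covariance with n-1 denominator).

Step 1 — sample mean vector:
  mean(X) = (8 + 4 + 3 + 2) / 4 = 17/4 = 4.25
  mean(Y) = (8 + 5 + 3 + 3) / 4 = 19/4 = 4.75
  x̄ = (4.25, 4.75),  deviation x̄ - mu_0 = (4.25, 4.75) - (3, 8) = (1.25, -3.25).

Step 2 — sample covariance matrix, S[i,j] = (1/(n-1)) · Σ_k (x_{k,i} - mean_i) · (x_{k,j} - mean_j), divisor n-1 = 3:
  S[X,X] = ((3.75)·(3.75) + (-0.25)·(-0.25) + (-1.25)·(-1.25) + (-2.25)·(-2.25)) / 3 = 20.75/3 = 6.9167
  S[X,Y] = ((3.75)·(3.25) + (-0.25)·(0.25) + (-1.25)·(-1.75) + (-2.25)·(-1.75)) / 3 = 18.25/3 = 6.0833
  S[Y,Y] = ((3.25)·(3.25) + (0.25)·(0.25) + (-1.75)·(-1.75) + (-1.75)·(-1.75)) / 3 = 16.75/3 = 5.5833
  S = [[6.9167, 6.0833],
 [6.0833, 5.5833]].

Step 3 — invert S. det(S) = 6.9167·5.5833 - (6.0833)² = 1.6111.
  S^{-1} = (1/det) · [[d, -b], [-b, a]] = [[3.4655, -3.7759],
 [-3.7759, 4.2931]].

Step 4 — quadratic form (x̄ - mu_0)^T · S^{-1} · (x̄ - mu_0):
  S^{-1} · (x̄ - mu_0) = (16.6034, -18.6724),
  (x̄ - mu_0)^T · [...] = (1.25)·(16.6034) + (-3.25)·(-18.6724) = 81.4397.

Step 5 — scale by n: T² = 4 · 81.4397 = 325.7586.

T² ≈ 325.7586


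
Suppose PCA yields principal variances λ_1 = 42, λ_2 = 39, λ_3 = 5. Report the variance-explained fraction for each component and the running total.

Step 1 — total variance = trace(Sigma) = Σ λ_i = 42 + 39 + 5 = 86.

Step 2 — fraction explained by component i = λ_i / Σ λ:
  PC1: 42/86 = 0.4884
  PC2: 39/86 = 0.4535
  PC3: 5/86 = 0.0581

Step 3 — cumulative fraction after k components = (λ_1 + ... + λ_k) / Σ λ:
  k = 1: 42/86 = 0.4884
  k = 2: (42 + 39)/86 = 81/86 = 0.9419
  k = 3: (42 + 39 + 5)/86 = 86/86 = 1

Summary (fraction, with percent):

explained: PC1 0.4884 (48.84%), PC2 0.4535 (45.35%), PC3 0.0581 (5.81%);  cumulative: 0.4884, 0.9419, 1


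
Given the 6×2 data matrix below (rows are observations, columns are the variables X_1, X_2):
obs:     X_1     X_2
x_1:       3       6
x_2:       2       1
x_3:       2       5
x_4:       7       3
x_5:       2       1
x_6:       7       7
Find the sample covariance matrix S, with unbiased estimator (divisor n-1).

Step 1 — column means:
  mean(X_1) = (3 + 2 + 2 + 7 + 2 + 7) / 6 = 23/6 = 3.8333
  mean(X_2) = (6 + 1 + 5 + 3 + 1 + 7) / 6 = 23/6 = 3.8333

Step 2 — sample covariance S[i,j] = (1/(n-1)) · Σ_k (x_{k,i} - mean_i) · (x_{k,j} - mean_j), with n-1 = 5.
  S[X_1,X_1] = ((-0.8333)·(-0.8333) + (-1.8333)·(-1.8333) + (-1.8333)·(-1.8333) + (3.1667)·(3.1667) + (-1.8333)·(-1.8333) + (3.1667)·(3.1667)) / 5 = 30.8333/5 = 6.1667
  S[X_1,X_2] = ((-0.8333)·(2.1667) + (-1.8333)·(-2.8333) + (-1.8333)·(1.1667) + (3.1667)·(-0.8333) + (-1.8333)·(-2.8333) + (3.1667)·(3.1667)) / 5 = 13.8333/5 = 2.7667
  S[X_2,X_2] = ((2.1667)·(2.1667) + (-2.8333)·(-2.8333) + (1.1667)·(1.1667) + (-0.8333)·(-0.8333) + (-2.8333)·(-2.8333) + (3.1667)·(3.1667)) / 5 = 32.8333/5 = 6.5667

S is symmetric (S[j,i] = S[i,j]). Assembling:

S = [[6.1667, 2.7667],
 [2.7667, 6.5667]]


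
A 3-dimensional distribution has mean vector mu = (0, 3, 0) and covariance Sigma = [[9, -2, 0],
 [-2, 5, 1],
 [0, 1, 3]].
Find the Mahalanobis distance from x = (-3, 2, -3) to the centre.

Step 1 — centre the observation: (x - mu) = (-3, -1, -3).

Step 2 — invert Sigma (cofactor / det for 3×3, or solve directly):
  Sigma^{-1} = [[0.1228, 0.0526, -0.0175],
 [0.0526, 0.2368, -0.0789],
 [-0.0175, -0.0789, 0.3596]].

Step 3 — form the quadratic (x - mu)^T · Sigma^{-1} · (x - mu):
  Sigma^{-1} · (x - mu) = (-0.3684, -0.1579, -0.9474).
  (x - mu)^T · [Sigma^{-1} · (x - mu)] = (-3)·(-0.3684) + (-1)·(-0.1579) + (-3)·(-0.9474) = 4.1053.

Step 4 — take square root: d = √(4.1053) ≈ 2.0261.

d(x, mu) = √(4.1053) ≈ 2.0261


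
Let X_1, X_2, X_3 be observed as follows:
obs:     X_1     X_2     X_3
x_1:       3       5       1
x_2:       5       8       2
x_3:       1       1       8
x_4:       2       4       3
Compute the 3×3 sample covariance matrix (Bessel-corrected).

Step 1 — column means:
  mean(X_1) = (3 + 5 + 1 + 2) / 4 = 11/4 = 2.75
  mean(X_2) = (5 + 8 + 1 + 4) / 4 = 18/4 = 4.5
  mean(X_3) = (1 + 2 + 8 + 3) / 4 = 14/4 = 3.5

Step 2 — sample covariance S[i,j] = (1/(n-1)) · Σ_k (x_{k,i} - mean_i) · (x_{k,j} - mean_j), with n-1 = 3.
  S[X_1,X_1] = ((0.25)·(0.25) + (2.25)·(2.25) + (-1.75)·(-1.75) + (-0.75)·(-0.75)) / 3 = 8.75/3 = 2.9167
  S[X_1,X_2] = ((0.25)·(0.5) + (2.25)·(3.5) + (-1.75)·(-3.5) + (-0.75)·(-0.5)) / 3 = 14.5/3 = 4.8333
  S[X_1,X_3] = ((0.25)·(-2.5) + (2.25)·(-1.5) + (-1.75)·(4.5) + (-0.75)·(-0.5)) / 3 = -11.5/3 = -3.8333
  S[X_2,X_2] = ((0.5)·(0.5) + (3.5)·(3.5) + (-3.5)·(-3.5) + (-0.5)·(-0.5)) / 3 = 25/3 = 8.3333
  S[X_2,X_3] = ((0.5)·(-2.5) + (3.5)·(-1.5) + (-3.5)·(4.5) + (-0.5)·(-0.5)) / 3 = -22/3 = -7.3333
  S[X_3,X_3] = ((-2.5)·(-2.5) + (-1.5)·(-1.5) + (4.5)·(4.5) + (-0.5)·(-0.5)) / 3 = 29/3 = 9.6667

S is symmetric (S[j,i] = S[i,j]). Assembling:

S = [[2.9167, 4.8333, -3.8333],
 [4.8333, 8.3333, -7.3333],
 [-3.8333, -7.3333, 9.6667]]


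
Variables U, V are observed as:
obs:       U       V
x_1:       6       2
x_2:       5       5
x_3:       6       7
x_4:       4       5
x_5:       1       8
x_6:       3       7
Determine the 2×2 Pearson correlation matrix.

Step 1 — column means:
  mean(U) = (6 + 5 + 6 + 4 + 1 + 3) / 6 = 25/6 = 4.1667
  mean(V) = (2 + 5 + 7 + 5 + 8 + 7) / 6 = 34/6 = 5.6667

Step 2 — sample variances and covariances s[i,j] = (1/(n-1)) · Σ_k (x_{k,i} - mean_i) · (x_{k,j} - mean_j), with n-1 = 5:
  s[U,U] = ((1.8333)·(1.8333) + (0.8333)·(0.8333) + (1.8333)·(1.8333) + (-0.1667)·(-0.1667) + (-3.1667)·(-3.1667) + (-1.1667)·(-1.1667)) / 5 = 18.8333/5 = 3.7667
  s[U,V] = ((1.8333)·(-3.6667) + (0.8333)·(-0.6667) + (1.8333)·(1.3333) + (-0.1667)·(-0.6667) + (-3.1667)·(2.3333) + (-1.1667)·(1.3333)) / 5 = -13.6667/5 = -2.7333
  s[V,V] = ((-3.6667)·(-3.6667) + (-0.6667)·(-0.6667) + (1.3333)·(1.3333) + (-0.6667)·(-0.6667) + (2.3333)·(2.3333) + (1.3333)·(1.3333)) / 5 = 23.3333/5 = 4.6667
  Sample standard deviations s_i = √(s[i,i]):
  s(U) = √(3.7667) = 1.9408
  s(V) = √(4.6667) = 2.1602

Step 3 — r_{ij} = s_{ij} / (s_i · s_j):
  r[U,U] = 1 (diagonal).
  r[U,V] = -2.7333 / (1.9408 · 2.1602) = -2.7333 / 4.1926 = -0.6519
  r[V,V] = 1 (diagonal).

R is symmetric with unit diagonal. Assembling:

R = [[1, -0.6519],
 [-0.6519, 1]]


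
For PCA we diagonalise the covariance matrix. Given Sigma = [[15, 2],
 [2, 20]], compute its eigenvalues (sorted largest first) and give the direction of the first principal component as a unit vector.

Step 1 — characteristic polynomial of 2×2 Sigma:
  det(Sigma - λI) = λ² - trace · λ + det = 0.
  trace = 15 + 20 = 35, det = 15·20 - (2)² = 296.
Step 2 — discriminant:
  Δ = trace² - 4·det = 1225 - 1184 = 41.
Step 3 — eigenvalues:
  λ = (trace ± √Δ)/2 = (35 ± 6.4031)/2,
  λ_1 = 20.7016,  λ_2 = 14.2984.

Step 4 — unit eigenvector for λ_1: solve (Sigma - λ_1 I)v = 0. First row:
  (15 - 20.7016)·v_x + (2)·v_y = 0, i.e. (-5.7016)·v_x + (2)·v_y = 0,
  so v ∝ (b, λ_1 - a) = (2, 5.7016) = u.
  ||u|| = √((2)² + (5.7016)²) = √(36.5078) ≈ 6.0422,
  v_1 = u/||u|| ≈ (0.331, 0.9436) (||v_1|| = 1).

λ_1 = 20.7016,  λ_2 = 14.2984;  v_1 ≈ (0.331, 0.9436)


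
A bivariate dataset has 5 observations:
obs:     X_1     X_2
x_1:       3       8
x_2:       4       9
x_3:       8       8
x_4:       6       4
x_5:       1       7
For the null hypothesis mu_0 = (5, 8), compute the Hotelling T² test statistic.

Step 1 — sample mean vector:
  mean(X_1) = (3 + 4 + 8 + 6 + 1) / 5 = 22/5 = 4.4
  mean(X_2) = (8 + 9 + 8 + 4 + 7) / 5 = 36/5 = 7.2
  x̄ = (4.4, 7.2),  deviation x̄ - mu_0 = (4.4, 7.2) - (5, 8) = (-0.6, -0.8).

Step 2 — sample covariance matrix, S[i,j] = (1/(n-1)) · Σ_k (x_{k,i} - mean_i) · (x_{k,j} - mean_j), divisor n-1 = 4:
  S[X_1,X_1] = ((-1.4)·(-1.4) + (-0.4)·(-0.4) + (3.6)·(3.6) + (1.6)·(1.6) + (-3.4)·(-3.4)) / 4 = 29.2/4 = 7.3
  S[X_1,X_2] = ((-1.4)·(0.8) + (-0.4)·(1.8) + (3.6)·(0.8) + (1.6)·(-3.2) + (-3.4)·(-0.2)) / 4 = -3.4/4 = -0.85
  S[X_2,X_2] = ((0.8)·(0.8) + (1.8)·(1.8) + (0.8)·(0.8) + (-3.2)·(-3.2) + (-0.2)·(-0.2)) / 4 = 14.8/4 = 3.7
  S = [[7.3, -0.85],
 [-0.85, 3.7]].

Step 3 — invert S. det(S) = 7.3·3.7 - (-0.85)² = 26.2875.
  S^{-1} = (1/det) · [[d, -b], [-b, a]] = [[0.1408, 0.0323],
 [0.0323, 0.2777]].

Step 4 — quadratic form (x̄ - mu_0)^T · S^{-1} · (x̄ - mu_0):
  S^{-1} · (x̄ - mu_0) = (-0.1103, -0.2416),
  (x̄ - mu_0)^T · [...] = (-0.6)·(-0.1103) + (-0.8)·(-0.2416) = 0.2594.

Step 5 — scale by n: T² = 5 · 0.2594 = 1.2972.

T² ≈ 1.2972


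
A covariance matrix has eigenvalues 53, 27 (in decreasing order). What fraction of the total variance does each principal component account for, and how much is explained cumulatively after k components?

Step 1 — total variance = trace(Sigma) = Σ λ_i = 53 + 27 = 80.

Step 2 — fraction explained by component i = λ_i / Σ λ:
  PC1: 53/80 = 0.6625
  PC2: 27/80 = 0.3375

Step 3 — cumulative fraction after k components = (λ_1 + ... + λ_k) / Σ λ:
  k = 1: 53/80 = 0.6625
  k = 2: (53 + 27)/80 = 80/80 = 1

Summary (fraction, with percent):

explained: PC1 0.6625 (66.25%), PC2 0.3375 (33.75%);  cumulative: 0.6625, 1


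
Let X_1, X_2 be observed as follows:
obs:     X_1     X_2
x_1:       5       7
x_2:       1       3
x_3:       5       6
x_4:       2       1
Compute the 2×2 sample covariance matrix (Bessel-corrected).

Step 1 — column means:
  mean(X_1) = (5 + 1 + 5 + 2) / 4 = 13/4 = 3.25
  mean(X_2) = (7 + 3 + 6 + 1) / 4 = 17/4 = 4.25

Step 2 — sample covariance S[i,j] = (1/(n-1)) · Σ_k (x_{k,i} - mean_i) · (x_{k,j} - mean_j), with n-1 = 3.
  S[X_1,X_1] = ((1.75)·(1.75) + (-2.25)·(-2.25) + (1.75)·(1.75) + (-1.25)·(-1.25)) / 3 = 12.75/3 = 4.25
  S[X_1,X_2] = ((1.75)·(2.75) + (-2.25)·(-1.25) + (1.75)·(1.75) + (-1.25)·(-3.25)) / 3 = 14.75/3 = 4.9167
  S[X_2,X_2] = ((2.75)·(2.75) + (-1.25)·(-1.25) + (1.75)·(1.75) + (-3.25)·(-3.25)) / 3 = 22.75/3 = 7.5833

S is symmetric (S[j,i] = S[i,j]). Assembling:

S = [[4.25, 4.9167],
 [4.9167, 7.5833]]


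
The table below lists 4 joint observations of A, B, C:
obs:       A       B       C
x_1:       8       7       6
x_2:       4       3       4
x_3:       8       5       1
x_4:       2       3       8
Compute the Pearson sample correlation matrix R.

Step 1 — column means:
  mean(A) = (8 + 4 + 8 + 2) / 4 = 22/4 = 5.5
  mean(B) = (7 + 3 + 5 + 3) / 4 = 18/4 = 4.5
  mean(C) = (6 + 4 + 1 + 8) / 4 = 19/4 = 4.75

Step 2 — sample variances and covariances s[i,j] = (1/(n-1)) · Σ_k (x_{k,i} - mean_i) · (x_{k,j} - mean_j), with n-1 = 3:
  s[A,A] = ((2.5)·(2.5) + (-1.5)·(-1.5) + (2.5)·(2.5) + (-3.5)·(-3.5)) / 3 = 27/3 = 9
  s[A,B] = ((2.5)·(2.5) + (-1.5)·(-1.5) + (2.5)·(0.5) + (-3.5)·(-1.5)) / 3 = 15/3 = 5
  s[A,C] = ((2.5)·(1.25) + (-1.5)·(-0.75) + (2.5)·(-3.75) + (-3.5)·(3.25)) / 3 = -16.5/3 = -5.5
  s[B,B] = ((2.5)·(2.5) + (-1.5)·(-1.5) + (0.5)·(0.5) + (-1.5)·(-1.5)) / 3 = 11/3 = 3.6667
  s[B,C] = ((2.5)·(1.25) + (-1.5)·(-0.75) + (0.5)·(-3.75) + (-1.5)·(3.25)) / 3 = -2.5/3 = -0.8333
  s[C,C] = ((1.25)·(1.25) + (-0.75)·(-0.75) + (-3.75)·(-3.75) + (3.25)·(3.25)) / 3 = 26.75/3 = 8.9167
  Sample standard deviations s_i = √(s[i,i]):
  s(A) = √(9) = 3
  s(B) = √(3.6667) = 1.9149
  s(C) = √(8.9167) = 2.9861

Step 3 — r_{ij} = s_{ij} / (s_i · s_j):
  r[A,A] = 1 (diagonal).
  r[A,B] = 5 / (3 · 1.9149) = 5 / 5.7446 = 0.8704
  r[A,C] = -5.5 / (3 · 2.9861) = -5.5 / 8.9582 = -0.614
  r[B,B] = 1 (diagonal).
  r[B,C] = -0.8333 / (1.9149 · 2.9861) = -0.8333 / 5.7179 = -0.1457
  r[C,C] = 1 (diagonal).

R is symmetric with unit diagonal. Assembling:

R = [[1, 0.8704, -0.614],
 [0.8704, 1, -0.1457],
 [-0.614, -0.1457, 1]]


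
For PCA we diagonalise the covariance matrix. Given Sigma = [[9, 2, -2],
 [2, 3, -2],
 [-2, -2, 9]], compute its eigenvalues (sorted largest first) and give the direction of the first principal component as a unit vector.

Step 1 — characteristic polynomial p(λ) = det(λI - Sigma) = λ³ - tr·λ² + c_1·λ - det, where tr = trace, c_1 = sum of the principal 2×2 minors, det = det(Sigma):
  tr = 9 + 3 + 9 = 21,
  c_1 = (9·3 - (2)²) + (9·9 - (-2)²) + (3·9 - (-2)²) = 23 + 77 + 23 = 123,
  det = 9·(3·9 - (-2)²) - (2)·((2)·9 - (-2)·(-2)) + (-2)·((2)·(-2) - 3·(-2)) = 9·(23) - (2)·(14) + (-2)·(2) = 175.
  So p(λ) = λ³ - 21λ² + 123λ - 175.
Step 2 — look for an integer root (rational root theorem: any rational root is an integer divisor of 175). Testing λ = 7:
  p(7) = 343 - 1029 + 861 - 175 = 0  ✓
  Dividing out (λ - 7): p(λ) = (λ - 7)(λ² - 14λ + 25).
Step 3 — remaining eigenvalues from the quadratic λ² - 14λ + 25 = 0:
  Δ = 14² - 4·25 = 196 - 100 = 96,  λ = (14 ± √96)/2 = (14 ± 9.798)/2 ≈ 11.899 or 2.101.
  Sorted: λ_1 = 11.899,  λ_2 = 7,  λ_3 = 2.101  (check: sum = 21 = tr ✓).

Step 4 — unit eigenvector for λ_1 ≈ 11.899: v spans the null space of (Sigma - λ_1 I), whose rows are
  r_1 = (-2.899, 2, -2),  r_2 = (2, -8.899, -2),  r_3 = (-2, -2, -2.899).
  v is orthogonal to every row, so take v ∝ r_1 × r_2 = ((2)·(-2) - (-2)·(-8.899), (-2)·(2) - (-2.899)·(-2), (-2.899)·(-8.899) - (2)·(2)) ≈ (-21.798, -9.798, 21.798).
  Rescale (multiply by -1 so the first nonzero entry is positive): u = (21.798, 9.798, -21.798).
  ||u|| = √((21.798)² + (9.798)² + (-21.798)²) = √(1046.302) ≈ 32.3466,  v_1 = u/||u|| ≈ (0.6739, 0.3029, -0.6739) (||v_1|| = 1).

λ_1 = 11.899,  λ_2 = 7,  λ_3 = 2.101;  v_1 ≈ (0.6739, 0.3029, -0.6739)


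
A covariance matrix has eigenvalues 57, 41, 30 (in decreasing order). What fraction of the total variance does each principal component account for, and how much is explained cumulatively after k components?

Step 1 — total variance = trace(Sigma) = Σ λ_i = 57 + 41 + 30 = 128.

Step 2 — fraction explained by component i = λ_i / Σ λ:
  PC1: 57/128 = 0.4453
  PC2: 41/128 = 0.3203
  PC3: 30/128 = 0.2344

Step 3 — cumulative fraction after k components = (λ_1 + ... + λ_k) / Σ λ:
  k = 1: 57/128 = 0.4453
  k = 2: (57 + 41)/128 = 98/128 = 0.7656
  k = 3: (57 + 41 + 30)/128 = 128/128 = 1

Summary (fraction, with percent):

explained: PC1 0.4453 (44.53%), PC2 0.3203 (32.03%), PC3 0.2344 (23.44%);  cumulative: 0.4453, 0.7656, 1


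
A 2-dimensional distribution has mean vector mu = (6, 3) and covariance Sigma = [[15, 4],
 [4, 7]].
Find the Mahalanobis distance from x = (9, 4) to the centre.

Step 1 — centre the observation: (x - mu) = (3, 1).

Step 2 — invert Sigma. det(Sigma) = 15·7 - (4)² = 89.
  Sigma^{-1} = (1/det) · [[d, -b], [-b, a]] = [[0.0787, -0.0449],
 [-0.0449, 0.1685]].

Step 3 — form the quadratic (x - mu)^T · Sigma^{-1} · (x - mu):
  Sigma^{-1} · (x - mu) = (0.191, 0.0337).
  (x - mu)^T · [Sigma^{-1} · (x - mu)] = (3)·(0.191) + (1)·(0.0337) = 0.6067.

Step 4 — take square root: d = √(0.6067) ≈ 0.7789.

d(x, mu) = √(0.6067) ≈ 0.7789


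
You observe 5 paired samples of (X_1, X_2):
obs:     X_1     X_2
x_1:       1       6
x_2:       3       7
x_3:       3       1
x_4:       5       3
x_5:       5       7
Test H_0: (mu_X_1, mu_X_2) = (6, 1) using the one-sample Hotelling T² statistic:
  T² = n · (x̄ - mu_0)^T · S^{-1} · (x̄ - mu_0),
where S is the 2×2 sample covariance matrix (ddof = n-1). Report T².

Step 1 — sample mean vector:
  mean(X_1) = (1 + 3 + 3 + 5 + 5) / 5 = 17/5 = 3.4
  mean(X_2) = (6 + 7 + 1 + 3 + 7) / 5 = 24/5 = 4.8
  x̄ = (3.4, 4.8),  deviation x̄ - mu_0 = (3.4, 4.8) - (6, 1) = (-2.6, 3.8).

Step 2 — sample covariance matrix, S[i,j] = (1/(n-1)) · Σ_k (x_{k,i} - mean_i) · (x_{k,j} - mean_j), divisor n-1 = 4:
  S[X_1,X_1] = ((-2.4)·(-2.4) + (-0.4)·(-0.4) + (-0.4)·(-0.4) + (1.6)·(1.6) + (1.6)·(1.6)) / 4 = 11.2/4 = 2.8
  S[X_1,X_2] = ((-2.4)·(1.2) + (-0.4)·(2.2) + (-0.4)·(-3.8) + (1.6)·(-1.8) + (1.6)·(2.2)) / 4 = -1.6/4 = -0.4
  S[X_2,X_2] = ((1.2)·(1.2) + (2.2)·(2.2) + (-3.8)·(-3.8) + (-1.8)·(-1.8) + (2.2)·(2.2)) / 4 = 28.8/4 = 7.2
  S = [[2.8, -0.4],
 [-0.4, 7.2]].

Step 3 — invert S. det(S) = 2.8·7.2 - (-0.4)² = 20.
  S^{-1} = (1/det) · [[d, -b], [-b, a]] = [[0.36, 0.02],
 [0.02, 0.14]].

Step 4 — quadratic form (x̄ - mu_0)^T · S^{-1} · (x̄ - mu_0):
  S^{-1} · (x̄ - mu_0) = (-0.86, 0.48),
  (x̄ - mu_0)^T · [...] = (-2.6)·(-0.86) + (3.8)·(0.48) = 4.06.

Step 5 — scale by n: T² = 5 · 4.06 = 20.3.

T² ≈ 20.3


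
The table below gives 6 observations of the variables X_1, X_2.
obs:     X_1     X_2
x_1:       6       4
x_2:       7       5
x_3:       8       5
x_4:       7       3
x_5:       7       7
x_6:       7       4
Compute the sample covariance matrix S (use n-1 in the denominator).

Step 1 — column means:
  mean(X_1) = (6 + 7 + 8 + 7 + 7 + 7) / 6 = 42/6 = 7
  mean(X_2) = (4 + 5 + 5 + 3 + 7 + 4) / 6 = 28/6 = 4.6667

Step 2 — sample covariance S[i,j] = (1/(n-1)) · Σ_k (x_{k,i} - mean_i) · (x_{k,j} - mean_j), with n-1 = 5.
  S[X_1,X_1] = ((-1)·(-1) + (0)·(0) + (1)·(1) + (0)·(0) + (0)·(0) + (0)·(0)) / 5 = 2/5 = 0.4
  S[X_1,X_2] = ((-1)·(-0.6667) + (0)·(0.3333) + (1)·(0.3333) + (0)·(-1.6667) + (0)·(2.3333) + (0)·(-0.6667)) / 5 = 1/5 = 0.2
  S[X_2,X_2] = ((-0.6667)·(-0.6667) + (0.3333)·(0.3333) + (0.3333)·(0.3333) + (-1.6667)·(-1.6667) + (2.3333)·(2.3333) + (-0.6667)·(-0.6667)) / 5 = 9.3333/5 = 1.8667

S is symmetric (S[j,i] = S[i,j]). Assembling:

S = [[0.4, 0.2],
 [0.2, 1.8667]]


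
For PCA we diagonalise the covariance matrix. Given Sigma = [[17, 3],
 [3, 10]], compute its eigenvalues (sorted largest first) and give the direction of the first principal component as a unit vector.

Step 1 — characteristic polynomial of 2×2 Sigma:
  det(Sigma - λI) = λ² - trace · λ + det = 0.
  trace = 17 + 10 = 27, det = 17·10 - (3)² = 161.
Step 2 — discriminant:
  Δ = trace² - 4·det = 729 - 644 = 85.
Step 3 — eigenvalues:
  λ = (trace ± √Δ)/2 = (27 ± 9.2195)/2,
  λ_1 = 18.1098,  λ_2 = 8.8902.

Step 4 — unit eigenvector for λ_1: solve (Sigma - λ_1 I)v = 0. First row:
  (17 - 18.1098)·v_x + (3)·v_y = 0, i.e. (-1.1098)·v_x + (3)·v_y = 0,
  so v ∝ (b, λ_1 - a) = (3, 1.1098) = u.
  ||u|| = √((3)² + (1.1098)²) = √(10.2316) ≈ 3.1987,
  v_1 = u/||u|| ≈ (0.9379, 0.3469) (||v_1|| = 1).

λ_1 = 18.1098,  λ_2 = 8.8902;  v_1 ≈ (0.9379, 0.3469)


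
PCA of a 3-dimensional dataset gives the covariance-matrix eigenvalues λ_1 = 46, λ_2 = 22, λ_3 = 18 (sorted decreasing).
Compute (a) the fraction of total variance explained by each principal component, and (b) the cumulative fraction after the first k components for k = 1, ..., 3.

Step 1 — total variance = trace(Sigma) = Σ λ_i = 46 + 22 + 18 = 86.

Step 2 — fraction explained by component i = λ_i / Σ λ:
  PC1: 46/86 = 0.5349
  PC2: 22/86 = 0.2558
  PC3: 18/86 = 0.2093

Step 3 — cumulative fraction after k components = (λ_1 + ... + λ_k) / Σ λ:
  k = 1: 46/86 = 0.5349
  k = 2: (46 + 22)/86 = 68/86 = 0.7907
  k = 3: (46 + 22 + 18)/86 = 86/86 = 1

Summary (fraction, with percent):

explained: PC1 0.5349 (53.49%), PC2 0.2558 (25.58%), PC3 0.2093 (20.93%);  cumulative: 0.5349, 0.7907, 1
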